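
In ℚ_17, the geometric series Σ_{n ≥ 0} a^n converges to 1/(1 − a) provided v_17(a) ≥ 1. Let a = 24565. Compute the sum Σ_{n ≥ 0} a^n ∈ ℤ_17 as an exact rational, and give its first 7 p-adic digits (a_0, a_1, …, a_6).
Σ a^n = 1/(1 − a) = -1/24564;  first 7 digits = (1, 0, 0, 5, 0, 0, 8)

v_17(a) = 3 ≥ 1, so the series converges in ℤ_17 to 1/(1 − a) = 1/(1 − 24565) = -1/24564. Expand this rational in ℤ_17: compute digits iteratively via d_i = x_i mod 17, x_{i+1} = (x_i − d_i)/17. The first 7 digits are (1, 0, 0, 5, 0, 0, 8).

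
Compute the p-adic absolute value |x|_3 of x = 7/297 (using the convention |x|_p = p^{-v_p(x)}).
|7/297|_3 = 27

Step 1 — compute v_3(x) by factoring powers of 3 out of the numerator and denominator: v_3(7/297) = -3. Step 2 — apply |x|_p = p^{-v_p(x)} = 3^{3} = 27.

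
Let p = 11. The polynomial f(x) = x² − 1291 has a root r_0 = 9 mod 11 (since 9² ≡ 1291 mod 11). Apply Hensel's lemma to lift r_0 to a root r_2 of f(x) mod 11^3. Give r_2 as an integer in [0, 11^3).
r_2 = 372 (mod 1331)

Hensel's recurrence: r_{i+1} = r_i − f(r_i)·(f′(r_i))^{-1} mod 11^{i+2}, with f′(x) = 2x. Iterate:
  r_0 = 9 (mod 11)
  r_1 = 9 (mod 121)
  r_2 = 372 (mod 1331)
Final: r_2 = 372, and one checks f(r_2) ≡ 0 mod 11^3.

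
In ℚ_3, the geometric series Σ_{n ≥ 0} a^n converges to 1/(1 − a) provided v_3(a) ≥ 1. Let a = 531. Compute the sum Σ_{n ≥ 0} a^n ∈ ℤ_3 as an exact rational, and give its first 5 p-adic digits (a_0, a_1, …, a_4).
Σ a^n = 1/(1 − a) = -1/530;  first 5 digits = (1, 0, 2, 1, 1)

v_3(a) = 2 ≥ 1, so the series converges in ℤ_3 to 1/(1 − a) = 1/(1 − 531) = -1/530. Expand this rational in ℤ_3: compute digits iteratively via d_i = x_i mod 3, x_{i+1} = (x_i − d_i)/3. The first 5 digits are (1, 0, 2, 1, 1).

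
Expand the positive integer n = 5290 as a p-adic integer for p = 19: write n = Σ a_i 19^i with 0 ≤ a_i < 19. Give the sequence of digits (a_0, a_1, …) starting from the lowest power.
(a_0, a_1, …) = (8, 12, 14)

Repeated division by 19 gives the digits low-to-high: 5290 = 8 + 12·19^1 + 14·19^2. Digit sequence: (8, 12, 14).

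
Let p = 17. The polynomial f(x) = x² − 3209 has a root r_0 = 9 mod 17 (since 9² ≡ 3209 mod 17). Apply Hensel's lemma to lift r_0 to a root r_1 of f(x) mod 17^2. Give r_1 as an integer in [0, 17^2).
r_1 = 247 (mod 289)

Hensel's recurrence: r_{i+1} = r_i − f(r_i)·(f′(r_i))^{-1} mod 17^{i+2}, with f′(x) = 2x. Iterate:
  r_0 = 9 (mod 17)
  r_1 = 247 (mod 289)
Final: r_1 = 247, and one checks f(r_1) ≡ 0 mod 17^2.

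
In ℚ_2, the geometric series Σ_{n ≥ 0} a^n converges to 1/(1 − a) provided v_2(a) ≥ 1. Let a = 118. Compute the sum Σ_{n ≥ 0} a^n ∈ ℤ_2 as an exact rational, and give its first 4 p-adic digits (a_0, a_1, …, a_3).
Σ a^n = 1/(1 − a) = -1/117;  first 4 digits = (1, 1, 0, 0)

v_2(a) = 1 ≥ 1, so the series converges in ℤ_2 to 1/(1 − a) = 1/(1 − 118) = -1/117. Expand this rational in ℤ_2: compute digits iteratively via d_i = x_i mod 2, x_{i+1} = (x_i − d_i)/2. The first 4 digits are (1, 1, 0, 0).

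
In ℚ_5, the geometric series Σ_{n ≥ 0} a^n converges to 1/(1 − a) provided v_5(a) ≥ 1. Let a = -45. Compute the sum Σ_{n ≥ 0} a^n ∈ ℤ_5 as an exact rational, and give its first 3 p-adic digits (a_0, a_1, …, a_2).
Σ a^n = 1/(1 − a) = 1/46;  first 3 digits = (1, 1, 4)

v_5(a) = 1 ≥ 1, so the series converges in ℤ_5 to 1/(1 − a) = 1/(1 − (-45)) = 1/46. Expand this rational in ℤ_5: compute digits iteratively via d_i = x_i mod 5, x_{i+1} = (x_i − d_i)/5. The first 3 digits are (1, 1, 4).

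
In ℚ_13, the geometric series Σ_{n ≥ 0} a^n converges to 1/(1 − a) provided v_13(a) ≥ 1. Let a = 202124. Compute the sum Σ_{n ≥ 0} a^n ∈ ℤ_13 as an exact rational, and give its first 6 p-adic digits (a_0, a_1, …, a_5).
Σ a^n = 1/(1 − a) = -1/202123;  first 6 digits = (1, 0, 0, 1, 7, 0)

v_13(a) = 3 ≥ 1, so the series converges in ℤ_13 to 1/(1 − a) = 1/(1 − 202124) = -1/202123. Expand this rational in ℤ_13: compute digits iteratively via d_i = x_i mod 13, x_{i+1} = (x_i − d_i)/13. The first 6 digits are (1, 0, 0, 1, 7, 0).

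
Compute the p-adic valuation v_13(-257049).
v_13(-257049) = 4

v_13(n) is the largest exponent k such that 13^k divides n. Factor out: -257049 = -13^4 · 9. (Sign doesn't affect v_p.) So v_13(-257049) = 4.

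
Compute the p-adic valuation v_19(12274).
v_19(12274) = 2

v_19(n) is the largest exponent k such that 19^k divides n. Factor out: 12274 = 19^2 · 34. (Sign doesn't affect v_p.) So v_19(12274) = 2.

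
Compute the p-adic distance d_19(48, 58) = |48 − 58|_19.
d_19(48, 58) = 1

Step 1 — x − y = 48 − 58 = -10. Step 2 — v_19(-10) = 0 (factor: -10 = −(19^0 · 10); the sign does not affect v_p). Step 3 — |x − y|_19 = 19^{0} = 1.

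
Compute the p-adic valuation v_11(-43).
v_11(-43) = 0

v_11(n) is the largest exponent k such that 11^k divides n. Factor out: -43 = -11^0 · 43. (Sign doesn't affect v_p.) So v_11(-43) = 0.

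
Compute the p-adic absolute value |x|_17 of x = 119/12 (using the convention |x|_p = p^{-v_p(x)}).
|119/12|_17 = 1/17

Step 1 — compute v_17(x) by factoring powers of 17 out of the numerator and denominator: v_17(119/12) = 1. Step 2 — apply |x|_p = p^{-v_p(x)} = 17^{-1} = 1/17.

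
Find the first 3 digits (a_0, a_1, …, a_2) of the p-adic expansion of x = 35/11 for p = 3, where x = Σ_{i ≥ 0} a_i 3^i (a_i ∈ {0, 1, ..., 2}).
(a_0, …, a_2) = (1, 1, 1)

v_3(35/11) = 0 (numerator and denominator both coprime to 3), so x ∈ ℤ_3^×. Compute digits iteratively via a_i = x_i mod 3, x_{i+1} = (x_i − a_i)/3, with x_0 = x:
  x_0 = 35/11;  a_0 = 1;  x_1 = (x_0 − 1)/3 = 8/11
  x_1 = 8/11;  a_1 = 1;  x_2 = (x_1 − 1)/3 = -1/11
  x_2 = -1/11;  a_2 = 1;  x_3 = (x_2 − 1)/3 = -4/11
Digits: (1, 1, 1).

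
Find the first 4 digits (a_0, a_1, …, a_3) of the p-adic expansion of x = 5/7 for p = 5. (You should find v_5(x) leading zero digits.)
(a_0, …, a_3) = (0, 3, 3, 0)

v_5(5/7) = 1, so a_0 = ... = a_0 = 0. Factor out: x = 5^1 · u with u = 1/7 a unit in ℤ_5. Expand u iteratively via a_{v+i} = u_i mod 5, u_{i+1} = (u_i − a_{v+i})/5:
  u_0 = 1/7;  a_1 = 3;  u_1 = (u_0 − 3)/5 = -4/7
  u_1 = -4/7;  a_2 = 3;  u_2 = (u_1 − 3)/5 = -5/7
  u_2 = -5/7;  a_3 = 0;  u_3 = (u_2 − 0)/5 = -1/7
Digits: (0, 3, 3, 0).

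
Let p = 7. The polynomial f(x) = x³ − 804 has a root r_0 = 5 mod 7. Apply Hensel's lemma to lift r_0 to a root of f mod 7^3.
r_2 = 278 (mod 343)

Hensel: r_{i+1} = r_i − f(r_i)/f′(r_i) mod 7^{i+2}, where f′(x) = 3x². Iterate:
  r_0 = 5 (mod 7)
  r_1 = 33 (mod 49)
  r_2 = 278 (mod 343)
Final: r = 278 with f(r) ≡ 0 mod 7^3.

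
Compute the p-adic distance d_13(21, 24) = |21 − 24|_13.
d_13(21, 24) = 1

Step 1 — x − y = 21 − 24 = -3. Step 2 — v_13(-3) = 0 (factor: -3 = −(13^0 · 3); the sign does not affect v_p). Step 3 — |x − y|_13 = 13^{0} = 1.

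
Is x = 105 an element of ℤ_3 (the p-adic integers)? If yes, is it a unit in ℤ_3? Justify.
x ∈ ℤ_3 but not a unit; v_3(x) = 1 > 0

ℤ_3 = {x ∈ ℚ_3 : v_3(x) ≥ 0} and ℤ_3^× = {x ∈ ℤ_3 : v_3(x) = 0}. Here v_3(105) = v_3(num) − v_3(den) = 1; compare against these criteria.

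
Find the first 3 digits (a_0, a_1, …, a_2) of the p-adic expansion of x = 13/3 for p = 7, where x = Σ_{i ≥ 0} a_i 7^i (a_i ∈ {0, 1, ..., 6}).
(a_0, …, a_2) = (2, 5, 4)

v_7(13/3) = 0 (numerator and denominator both coprime to 7), so x ∈ ℤ_7^×. Compute digits iteratively via a_i = x_i mod 7, x_{i+1} = (x_i − a_i)/7, with x_0 = x:
  x_0 = 13/3;  a_0 = 2;  x_1 = (x_0 − 2)/7 = 1/3
  x_1 = 1/3;  a_1 = 5;  x_2 = (x_1 − 5)/7 = -2/3
  x_2 = -2/3;  a_2 = 4;  x_3 = (x_2 − 4)/7 = -2/3
Digits: (2, 5, 4).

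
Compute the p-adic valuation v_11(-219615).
v_11(-219615) = 4

v_11(n) is the largest exponent k such that 11^k divides n. Factor out: -219615 = -11^4 · 15. (Sign doesn't affect v_p.) So v_11(-219615) = 4.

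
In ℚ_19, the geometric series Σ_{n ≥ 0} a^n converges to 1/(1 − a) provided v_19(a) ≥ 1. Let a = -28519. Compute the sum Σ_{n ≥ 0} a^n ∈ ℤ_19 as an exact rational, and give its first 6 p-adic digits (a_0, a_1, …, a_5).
Σ a^n = 1/(1 − a) = 1/28520;  first 6 digits = (1, 0, 16, 14, 8, 5)

v_19(a) = 2 ≥ 1, so the series converges in ℤ_19 to 1/(1 − a) = 1/(1 − (-28519)) = 1/28520. Expand this rational in ℤ_19: compute digits iteratively via d_i = x_i mod 19, x_{i+1} = (x_i − d_i)/19. The first 6 digits are (1, 0, 16, 14, 8, 5).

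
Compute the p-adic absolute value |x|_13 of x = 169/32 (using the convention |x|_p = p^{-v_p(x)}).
|169/32|_13 = 1/169

Step 1 — compute v_13(x) by factoring powers of 13 out of the numerator and denominator: v_13(169/32) = 2. Step 2 — apply |x|_p = p^{-v_p(x)} = 13^{-2} = 1/169.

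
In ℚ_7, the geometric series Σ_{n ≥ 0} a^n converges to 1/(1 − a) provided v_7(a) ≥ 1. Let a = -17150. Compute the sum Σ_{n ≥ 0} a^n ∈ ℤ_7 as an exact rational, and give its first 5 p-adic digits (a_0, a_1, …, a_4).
Σ a^n = 1/(1 − a) = 1/17151;  first 5 digits = (1, 0, 0, 6, 6)

v_7(a) = 3 ≥ 1, so the series converges in ℤ_7 to 1/(1 − a) = 1/(1 − (-17150)) = 1/17151. Expand this rational in ℤ_7: compute digits iteratively via d_i = x_i mod 7, x_{i+1} = (x_i − d_i)/7. The first 5 digits are (1, 0, 0, 6, 6).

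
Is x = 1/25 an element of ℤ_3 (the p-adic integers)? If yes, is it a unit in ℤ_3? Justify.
x ∈ ℤ_3^× (unit); v_3(x) = 0

ℤ_3 = {x ∈ ℚ_3 : v_3(x) ≥ 0} and ℤ_3^× = {x ∈ ℤ_3 : v_3(x) = 0}. Here v_3(1/25) = v_3(num) − v_3(den) = 0; compare against these criteria.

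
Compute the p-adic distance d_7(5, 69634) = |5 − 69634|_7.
d_7(5, 69634) = 1/2401

Step 1 — x − y = 5 − 69634 = -69629. Step 2 — v_7(-69629) = 4 (factor: -69629 = −(7^4 · 29); the sign does not affect v_p). Step 3 — |x − y|_7 = 7^{-4} = 1/2401.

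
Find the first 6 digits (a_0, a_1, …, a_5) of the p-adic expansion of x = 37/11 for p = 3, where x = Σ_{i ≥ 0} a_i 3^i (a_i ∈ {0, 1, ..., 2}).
(a_0, …, a_5) = (2, 1, 2, 2, 1, 1)

v_3(37/11) = 0 (numerator and denominator both coprime to 3), so x ∈ ℤ_3^×. Compute digits iteratively via a_i = x_i mod 3, x_{i+1} = (x_i − a_i)/3, with x_0 = x:
  x_0 = 37/11;  a_0 = 2;  x_1 = (x_0 − 2)/3 = 5/11
  x_1 = 5/11;  a_1 = 1;  x_2 = (x_1 − 1)/3 = -2/11
  x_2 = -2/11;  a_2 = 2;  x_3 = (x_2 − 2)/3 = -8/11
  x_3 = -8/11;  a_3 = 2;  x_4 = (x_3 − 2)/3 = -10/11
  x_4 = -10/11;  a_4 = 1;  x_5 = (x_4 − 1)/3 = -7/11
  x_5 = -7/11;  a_5 = 1;  x_6 = (x_5 − 1)/3 = -6/11
Digits: (2, 1, 2, 2, 1, 1).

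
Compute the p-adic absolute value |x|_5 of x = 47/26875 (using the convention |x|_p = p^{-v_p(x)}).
|47/26875|_5 = 625

Step 1 — compute v_5(x) by factoring powers of 5 out of the numerator and denominator: v_5(47/26875) = -4. Step 2 — apply |x|_p = p^{-v_p(x)} = 5^{4} = 625.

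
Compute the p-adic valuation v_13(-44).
v_13(-44) = 0

v_13(n) is the largest exponent k such that 13^k divides n. Factor out: -44 = -13^0 · 44. (Sign doesn't affect v_p.) So v_13(-44) = 0.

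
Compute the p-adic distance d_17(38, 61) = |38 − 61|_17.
d_17(38, 61) = 1

Step 1 — x − y = 38 − 61 = -23. Step 2 — v_17(-23) = 0 (factor: -23 = −(17^0 · 23); the sign does not affect v_p). Step 3 — |x − y|_17 = 17^{0} = 1.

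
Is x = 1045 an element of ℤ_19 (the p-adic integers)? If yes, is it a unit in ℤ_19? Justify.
x ∈ ℤ_19 but not a unit; v_19(x) = 1 > 0

ℤ_19 = {x ∈ ℚ_19 : v_19(x) ≥ 0} and ℤ_19^× = {x ∈ ℤ_19 : v_19(x) = 0}. Here v_19(1045) = v_19(num) − v_19(den) = 1; compare against these criteria.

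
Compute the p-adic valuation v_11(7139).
v_11(7139) = 2

v_11(n) is the largest exponent k such that 11^k divides n. Factor out: 7139 = 11^2 · 59. (Sign doesn't affect v_p.) So v_11(7139) = 2.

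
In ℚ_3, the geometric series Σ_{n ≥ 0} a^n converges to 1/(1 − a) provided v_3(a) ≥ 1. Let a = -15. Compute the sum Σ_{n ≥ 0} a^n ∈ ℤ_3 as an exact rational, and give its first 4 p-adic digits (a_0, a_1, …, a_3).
Σ a^n = 1/(1 − a) = 1/16;  first 4 digits = (1, 1, 2, 2)

v_3(a) = 1 ≥ 1, so the series converges in ℤ_3 to 1/(1 − a) = 1/(1 − (-15)) = 1/16. Expand this rational in ℤ_3: compute digits iteratively via d_i = x_i mod 3, x_{i+1} = (x_i − d_i)/3. The first 4 digits are (1, 1, 2, 2).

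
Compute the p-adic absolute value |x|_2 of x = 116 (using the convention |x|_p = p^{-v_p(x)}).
|116|_2 = 1/4

Step 1 — compute v_2(x) by factoring powers of 2 out of the numerator and denominator: v_2(116) = 2. Step 2 — apply |x|_p = p^{-v_p(x)} = 2^{-2} = 1/4.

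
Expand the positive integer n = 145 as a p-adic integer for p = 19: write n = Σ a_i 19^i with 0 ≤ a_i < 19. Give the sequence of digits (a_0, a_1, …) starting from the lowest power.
(a_0, a_1, …) = (12, 7)

Repeated division by 19 gives the digits low-to-high: 145 = 12 + 7·19^1. Digit sequence: (12, 7).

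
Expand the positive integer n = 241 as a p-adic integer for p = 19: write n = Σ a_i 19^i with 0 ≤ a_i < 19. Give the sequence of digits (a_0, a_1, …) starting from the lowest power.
(a_0, a_1, …) = (13, 12)

Repeated division by 19 gives the digits low-to-high: 241 = 13 + 12·19^1. Digit sequence: (13, 12).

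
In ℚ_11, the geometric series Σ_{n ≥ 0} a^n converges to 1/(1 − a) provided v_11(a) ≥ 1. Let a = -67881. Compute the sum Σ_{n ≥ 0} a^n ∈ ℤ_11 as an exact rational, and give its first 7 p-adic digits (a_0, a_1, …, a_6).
Σ a^n = 1/(1 − a) = 1/67882;  first 7 digits = (1, 0, 0, 4, 6, 10, 4)

v_11(a) = 3 ≥ 1, so the series converges in ℤ_11 to 1/(1 − a) = 1/(1 − (-67881)) = 1/67882. Expand this rational in ℤ_11: compute digits iteratively via d_i = x_i mod 11, x_{i+1} = (x_i − d_i)/11. The first 7 digits are (1, 0, 0, 4, 6, 10, 4).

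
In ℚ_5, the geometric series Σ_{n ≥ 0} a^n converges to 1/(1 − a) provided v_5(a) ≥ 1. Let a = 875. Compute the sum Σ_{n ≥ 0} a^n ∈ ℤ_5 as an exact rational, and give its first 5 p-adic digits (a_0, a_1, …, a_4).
Σ a^n = 1/(1 − a) = -1/874;  first 5 digits = (1, 0, 0, 2, 1)

v_5(a) = 3 ≥ 1, so the series converges in ℤ_5 to 1/(1 − a) = 1/(1 − 875) = -1/874. Expand this rational in ℤ_5: compute digits iteratively via d_i = x_i mod 5, x_{i+1} = (x_i − d_i)/5. The first 5 digits are (1, 0, 0, 2, 1).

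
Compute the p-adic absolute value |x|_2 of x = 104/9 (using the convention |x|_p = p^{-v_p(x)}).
|104/9|_2 = 1/8

Step 1 — compute v_2(x) by factoring powers of 2 out of the numerator and denominator: v_2(104/9) = 3. Step 2 — apply |x|_p = p^{-v_p(x)} = 2^{-3} = 1/8.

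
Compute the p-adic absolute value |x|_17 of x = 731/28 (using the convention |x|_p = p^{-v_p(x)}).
|731/28|_17 = 1/17

Step 1 — compute v_17(x) by factoring powers of 17 out of the numerator and denominator: v_17(731/28) = 1. Step 2 — apply |x|_p = p^{-v_p(x)} = 17^{-1} = 1/17.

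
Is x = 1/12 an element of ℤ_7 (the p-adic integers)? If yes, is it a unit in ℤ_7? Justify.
x ∈ ℤ_7^× (unit); v_7(x) = 0

ℤ_7 = {x ∈ ℚ_7 : v_7(x) ≥ 0} and ℤ_7^× = {x ∈ ℤ_7 : v_7(x) = 0}. Here v_7(1/12) = v_7(num) − v_7(den) = 0; compare against these criteria.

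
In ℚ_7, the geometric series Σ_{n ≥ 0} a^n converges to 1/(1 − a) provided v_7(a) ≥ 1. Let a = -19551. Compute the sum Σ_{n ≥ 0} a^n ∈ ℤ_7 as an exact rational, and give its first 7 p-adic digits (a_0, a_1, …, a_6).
Σ a^n = 1/(1 − a) = 1/19552;  first 7 digits = (1, 0, 0, 6, 5, 5, 0)

v_7(a) = 3 ≥ 1, so the series converges in ℤ_7 to 1/(1 − a) = 1/(1 − (-19551)) = 1/19552. Expand this rational in ℤ_7: compute digits iteratively via d_i = x_i mod 7, x_{i+1} = (x_i − d_i)/7. The first 7 digits are (1, 0, 0, 6, 5, 5, 0).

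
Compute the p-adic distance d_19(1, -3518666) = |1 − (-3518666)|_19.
d_19(1, -3518666) = 1/130321

Step 1 — x − y = 1 − (-3518666) = 3518667. Step 2 — v_19(3518667) = 4 (factor: 3518667 = (19^4 · 27); the sign does not affect v_p). Step 3 — |x − y|_19 = 19^{-4} = 1/130321.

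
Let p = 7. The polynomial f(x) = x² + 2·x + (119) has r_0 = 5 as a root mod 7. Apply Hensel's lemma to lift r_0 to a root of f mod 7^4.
r_3 = 1356 (mod 2401)

Hensel: r_{i+1} = r_i − f(r_i)·(f′(r_i))^{-1} mod 7^{i+2}, f′(x) = 2x + 2. Iterate:
  r_0 = 5 (mod 7)
  r_1 = 33 (mod 49)
  r_2 = 327 (mod 343)
  r_3 = 1356 (mod 2401)
Final: r = 1356 satisfies f(r) ≡ 0 mod 7^4.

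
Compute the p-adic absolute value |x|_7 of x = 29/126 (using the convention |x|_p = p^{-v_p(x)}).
|29/126|_7 = 7

Step 1 — compute v_7(x) by factoring powers of 7 out of the numerator and denominator: v_7(29/126) = -1. Step 2 — apply |x|_p = p^{-v_p(x)} = 7^{1} = 7.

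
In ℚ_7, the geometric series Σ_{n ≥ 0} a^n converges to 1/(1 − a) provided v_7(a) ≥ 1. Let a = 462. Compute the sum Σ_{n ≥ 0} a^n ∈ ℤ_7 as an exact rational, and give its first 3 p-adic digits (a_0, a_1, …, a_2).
Σ a^n = 1/(1 − a) = -1/461;  first 3 digits = (1, 3, 4)

v_7(a) = 1 ≥ 1, so the series converges in ℤ_7 to 1/(1 − a) = 1/(1 − 462) = -1/461. Expand this rational in ℤ_7: compute digits iteratively via d_i = x_i mod 7, x_{i+1} = (x_i − d_i)/7. The first 3 digits are (1, 3, 4).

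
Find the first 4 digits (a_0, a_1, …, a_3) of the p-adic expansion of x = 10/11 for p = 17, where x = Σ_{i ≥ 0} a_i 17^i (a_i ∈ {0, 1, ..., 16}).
(a_0, …, a_3) = (4, 6, 12, 7)

v_17(10/11) = 0 (numerator and denominator both coprime to 17), so x ∈ ℤ_17^×. Compute digits iteratively via a_i = x_i mod 17, x_{i+1} = (x_i − a_i)/17, with x_0 = x:
  x_0 = 10/11;  a_0 = 4;  x_1 = (x_0 − 4)/17 = -2/11
  x_1 = -2/11;  a_1 = 6;  x_2 = (x_1 − 6)/17 = -4/11
  x_2 = -4/11;  a_2 = 12;  x_3 = (x_2 − 12)/17 = -8/11
  x_3 = -8/11;  a_3 = 7;  x_4 = (x_3 − 7)/17 = -5/11
Digits: (4, 6, 12, 7).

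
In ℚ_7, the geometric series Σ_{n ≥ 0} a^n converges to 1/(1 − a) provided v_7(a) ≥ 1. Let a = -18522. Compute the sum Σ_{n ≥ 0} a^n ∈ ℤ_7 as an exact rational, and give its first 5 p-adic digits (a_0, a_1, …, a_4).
Σ a^n = 1/(1 − a) = 1/18523;  first 5 digits = (1, 0, 0, 2, 6)

v_7(a) = 3 ≥ 1, so the series converges in ℤ_7 to 1/(1 − a) = 1/(1 − (-18522)) = 1/18523. Expand this rational in ℤ_7: compute digits iteratively via d_i = x_i mod 7, x_{i+1} = (x_i − d_i)/7. The first 5 digits are (1, 0, 0, 2, 6).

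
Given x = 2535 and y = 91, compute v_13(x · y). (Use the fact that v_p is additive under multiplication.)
v_13(230685) = 3

v_p(x) = 2 (factor: 2535 = 13^2 · 15); v_p(y) = 1 (factor: 91 = 13^1 · 7). Additivity: v_p(xy) = v_p(x) + v_p(y) = 2 + 1 = 3. (Direct check: xy = 230685 = 13^3 · (105).)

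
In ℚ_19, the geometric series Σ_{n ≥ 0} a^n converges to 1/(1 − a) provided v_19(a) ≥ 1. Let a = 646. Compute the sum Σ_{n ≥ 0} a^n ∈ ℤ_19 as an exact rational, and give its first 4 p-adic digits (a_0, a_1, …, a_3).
Σ a^n = 1/(1 − a) = -1/645;  first 4 digits = (1, 15, 17, 15)

v_19(a) = 1 ≥ 1, so the series converges in ℤ_19 to 1/(1 − a) = 1/(1 − 646) = -1/645. Expand this rational in ℤ_19: compute digits iteratively via d_i = x_i mod 19, x_{i+1} = (x_i − d_i)/19. The first 4 digits are (1, 15, 17, 15).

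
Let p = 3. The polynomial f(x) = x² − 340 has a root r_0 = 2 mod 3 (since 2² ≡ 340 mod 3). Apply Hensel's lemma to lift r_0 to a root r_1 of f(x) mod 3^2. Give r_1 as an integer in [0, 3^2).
r_1 = 5 (mod 9)

Hensel's recurrence: r_{i+1} = r_i − f(r_i)·(f′(r_i))^{-1} mod 3^{i+2}, with f′(x) = 2x. Iterate:
  r_0 = 2 (mod 3)
  r_1 = 5 (mod 9)
Final: r_1 = 5, and one checks f(r_1) ≡ 0 mod 3^2.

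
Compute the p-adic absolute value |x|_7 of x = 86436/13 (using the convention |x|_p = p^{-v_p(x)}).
|86436/13|_7 = 1/2401

Step 1 — compute v_7(x) by factoring powers of 7 out of the numerator and denominator: v_7(86436/13) = 4. Step 2 — apply |x|_p = p^{-v_p(x)} = 7^{-4} = 1/2401.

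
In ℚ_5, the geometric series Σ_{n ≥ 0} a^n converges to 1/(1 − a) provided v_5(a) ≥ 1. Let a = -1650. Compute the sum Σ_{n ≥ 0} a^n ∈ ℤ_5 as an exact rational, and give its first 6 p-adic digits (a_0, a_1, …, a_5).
Σ a^n = 1/(1 − a) = 1/1651;  first 6 digits = (1, 0, 4, 1, 3, 0)

v_5(a) = 2 ≥ 1, so the series converges in ℤ_5 to 1/(1 − a) = 1/(1 − (-1650)) = 1/1651. Expand this rational in ℤ_5: compute digits iteratively via d_i = x_i mod 5, x_{i+1} = (x_i − d_i)/5. The first 6 digits are (1, 0, 4, 1, 3, 0).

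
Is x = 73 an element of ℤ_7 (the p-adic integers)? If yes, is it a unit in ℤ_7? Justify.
x ∈ ℤ_7^× (unit); v_7(x) = 0

ℤ_7 = {x ∈ ℚ_7 : v_7(x) ≥ 0} and ℤ_7^× = {x ∈ ℤ_7 : v_7(x) = 0}. Here v_7(73) = v_7(num) − v_7(den) = 0; compare against these criteria.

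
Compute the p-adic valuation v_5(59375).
v_5(59375) = 5

v_5(n) is the largest exponent k such that 5^k divides n. Factor out: 59375 = 5^5 · 19. (Sign doesn't affect v_p.) So v_5(59375) = 5.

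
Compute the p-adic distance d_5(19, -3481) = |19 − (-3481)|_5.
d_5(19, -3481) = 1/125

Step 1 — x − y = 19 − (-3481) = 3500. Step 2 — v_5(3500) = 3 (factor: 3500 = (5^3 · 28); the sign does not affect v_p). Step 3 — |x − y|_5 = 5^{-3} = 1/125.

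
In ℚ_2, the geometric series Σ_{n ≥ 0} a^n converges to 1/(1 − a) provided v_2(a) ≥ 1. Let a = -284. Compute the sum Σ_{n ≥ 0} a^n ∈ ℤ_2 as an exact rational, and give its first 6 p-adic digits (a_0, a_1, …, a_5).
Σ a^n = 1/(1 − a) = 1/285;  first 6 digits = (1, 0, 1, 0, 1, 1)

v_2(a) = 2 ≥ 1, so the series converges in ℤ_2 to 1/(1 − a) = 1/(1 − (-284)) = 1/285. Expand this rational in ℤ_2: compute digits iteratively via d_i = x_i mod 2, x_{i+1} = (x_i − d_i)/2. The first 6 digits are (1, 0, 1, 0, 1, 1).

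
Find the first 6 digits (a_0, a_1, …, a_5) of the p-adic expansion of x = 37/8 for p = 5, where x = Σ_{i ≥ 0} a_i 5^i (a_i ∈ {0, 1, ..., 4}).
(a_0, …, a_5) = (4, 2, 4, 1, 4, 1)

v_5(37/8) = 0 (numerator and denominator both coprime to 5), so x ∈ ℤ_5^×. Compute digits iteratively via a_i = x_i mod 5, x_{i+1} = (x_i − a_i)/5, with x_0 = x:
  x_0 = 37/8;  a_0 = 4;  x_1 = (x_0 − 4)/5 = 1/8
  x_1 = 1/8;  a_1 = 2;  x_2 = (x_1 − 2)/5 = -3/8
  x_2 = -3/8;  a_2 = 4;  x_3 = (x_2 − 4)/5 = -7/8
  x_3 = -7/8;  a_3 = 1;  x_4 = (x_3 − 1)/5 = -3/8
  x_4 = -3/8;  a_4 = 4;  x_5 = (x_4 − 4)/5 = -7/8
  x_5 = -7/8;  a_5 = 1;  x_6 = (x_5 − 1)/5 = -3/8
Digits: (4, 2, 4, 1, 4, 1).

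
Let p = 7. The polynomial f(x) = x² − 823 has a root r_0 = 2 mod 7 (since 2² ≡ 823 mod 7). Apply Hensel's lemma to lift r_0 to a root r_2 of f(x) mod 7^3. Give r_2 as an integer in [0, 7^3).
r_2 = 268 (mod 343)

Hensel's recurrence: r_{i+1} = r_i − f(r_i)·(f′(r_i))^{-1} mod 7^{i+2}, with f′(x) = 2x. Iterate:
  r_0 = 2 (mod 7)
  r_1 = 23 (mod 49)
  r_2 = 268 (mod 343)
Final: r_2 = 268, and one checks f(r_2) ≡ 0 mod 7^3.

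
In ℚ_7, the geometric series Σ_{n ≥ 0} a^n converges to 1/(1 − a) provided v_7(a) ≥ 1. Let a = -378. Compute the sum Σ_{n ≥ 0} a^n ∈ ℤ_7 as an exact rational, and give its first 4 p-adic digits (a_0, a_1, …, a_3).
Σ a^n = 1/(1 − a) = 1/379;  first 4 digits = (1, 2, 3, 3)

v_7(a) = 1 ≥ 1, so the series converges in ℤ_7 to 1/(1 − a) = 1/(1 − (-378)) = 1/379. Expand this rational in ℤ_7: compute digits iteratively via d_i = x_i mod 7, x_{i+1} = (x_i − d_i)/7. The first 4 digits are (1, 2, 3, 3).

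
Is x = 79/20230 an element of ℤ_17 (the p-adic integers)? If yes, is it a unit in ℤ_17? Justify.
x ∉ ℤ_17 (v_17(x) = -2 < 0)

ℤ_17 = {x ∈ ℚ_17 : v_17(x) ≥ 0} and ℤ_17^× = {x ∈ ℤ_17 : v_17(x) = 0}. Here v_17(79/20230) = v_17(num) − v_17(den) = -2; compare against these criteria.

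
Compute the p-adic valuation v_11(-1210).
v_11(-1210) = 2

v_11(n) is the largest exponent k such that 11^k divides n. Factor out: -1210 = -11^2 · 10. (Sign doesn't affect v_p.) So v_11(-1210) = 2.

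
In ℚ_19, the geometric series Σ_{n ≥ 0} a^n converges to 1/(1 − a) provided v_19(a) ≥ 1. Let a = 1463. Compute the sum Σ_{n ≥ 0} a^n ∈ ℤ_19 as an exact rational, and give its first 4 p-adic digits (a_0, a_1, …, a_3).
Σ a^n = 1/(1 − a) = -1/1462;  first 4 digits = (1, 1, 5, 9)

v_19(a) = 1 ≥ 1, so the series converges in ℤ_19 to 1/(1 − a) = 1/(1 − 1463) = -1/1462. Expand this rational in ℤ_19: compute digits iteratively via d_i = x_i mod 19, x_{i+1} = (x_i − d_i)/19. The first 4 digits are (1, 1, 5, 9).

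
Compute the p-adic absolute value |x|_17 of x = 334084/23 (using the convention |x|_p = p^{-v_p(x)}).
|334084/23|_17 = 1/83521

Step 1 — compute v_17(x) by factoring powers of 17 out of the numerator and denominator: v_17(334084/23) = 4. Step 2 — apply |x|_p = p^{-v_p(x)} = 17^{-4} = 1/83521.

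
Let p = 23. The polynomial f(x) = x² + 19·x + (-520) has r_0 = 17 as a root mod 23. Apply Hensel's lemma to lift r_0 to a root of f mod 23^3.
r_2 = 3329 (mod 12167)

Hensel: r_{i+1} = r_i − f(r_i)·(f′(r_i))^{-1} mod 23^{i+2}, f′(x) = 2x + 19. Iterate:
  r_0 = 17 (mod 23)
  r_1 = 155 (mod 529)
  r_2 = 3329 (mod 12167)
Final: r = 3329 satisfies f(r) ≡ 0 mod 23^3.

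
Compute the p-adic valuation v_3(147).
v_3(147) = 1

v_3(n) is the largest exponent k such that 3^k divides n. Factor out: 147 = 3^1 · 49. (Sign doesn't affect v_p.) So v_3(147) = 1.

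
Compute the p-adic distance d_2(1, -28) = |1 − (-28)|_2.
d_2(1, -28) = 1

Step 1 — x − y = 1 − (-28) = 29. Step 2 — v_2(29) = 0 (factor: 29 = (2^0 · 29); the sign does not affect v_p). Step 3 — |x − y|_2 = 2^{0} = 1.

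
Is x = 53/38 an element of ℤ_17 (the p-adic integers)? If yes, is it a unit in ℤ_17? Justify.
x ∈ ℤ_17^× (unit); v_17(x) = 0

ℤ_17 = {x ∈ ℚ_17 : v_17(x) ≥ 0} and ℤ_17^× = {x ∈ ℤ_17 : v_17(x) = 0}. Here v_17(53/38) = v_17(num) − v_17(den) = 0; compare against these criteria.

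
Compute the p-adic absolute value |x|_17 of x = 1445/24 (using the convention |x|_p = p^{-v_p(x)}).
|1445/24|_17 = 1/289

Step 1 — compute v_17(x) by factoring powers of 17 out of the numerator and denominator: v_17(1445/24) = 2. Step 2 — apply |x|_p = p^{-v_p(x)} = 17^{-2} = 1/289.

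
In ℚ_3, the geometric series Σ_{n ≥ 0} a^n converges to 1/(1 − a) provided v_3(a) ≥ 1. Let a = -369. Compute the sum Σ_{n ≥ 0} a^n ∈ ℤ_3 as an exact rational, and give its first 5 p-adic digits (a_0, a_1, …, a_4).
Σ a^n = 1/(1 − a) = 1/370;  first 5 digits = (1, 0, 1, 1, 2)

v_3(a) = 2 ≥ 1, so the series converges in ℤ_3 to 1/(1 − a) = 1/(1 − (-369)) = 1/370. Expand this rational in ℤ_3: compute digits iteratively via d_i = x_i mod 3, x_{i+1} = (x_i − d_i)/3. The first 5 digits are (1, 0, 1, 1, 2).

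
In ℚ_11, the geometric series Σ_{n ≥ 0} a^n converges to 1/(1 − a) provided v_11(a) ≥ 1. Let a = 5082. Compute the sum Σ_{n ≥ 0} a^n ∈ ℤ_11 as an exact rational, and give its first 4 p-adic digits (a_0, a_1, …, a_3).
Σ a^n = 1/(1 − a) = -1/5081;  first 4 digits = (1, 0, 9, 3)

v_11(a) = 2 ≥ 1, so the series converges in ℤ_11 to 1/(1 − a) = 1/(1 − 5082) = -1/5081. Expand this rational in ℤ_11: compute digits iteratively via d_i = x_i mod 11, x_{i+1} = (x_i − d_i)/11. The first 4 digits are (1, 0, 9, 3).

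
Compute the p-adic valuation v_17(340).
v_17(340) = 1

v_17(n) is the largest exponent k such that 17^k divides n. Factor out: 340 = 17^1 · 20. (Sign doesn't affect v_p.) So v_17(340) = 1.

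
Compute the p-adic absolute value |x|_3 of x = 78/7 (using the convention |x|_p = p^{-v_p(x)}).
|78/7|_3 = 1/3

Step 1 — compute v_3(x) by factoring powers of 3 out of the numerator and denominator: v_3(78/7) = 1. Step 2 — apply |x|_p = p^{-v_p(x)} = 3^{-1} = 1/3.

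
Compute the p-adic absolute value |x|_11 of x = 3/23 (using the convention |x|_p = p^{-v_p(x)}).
|3/23|_11 = 1

Step 1 — compute v_11(x) by factoring powers of 11 out of the numerator and denominator: v_11(3/23) = 0. Step 2 — apply |x|_p = p^{-v_p(x)} = 11^{0} = 1.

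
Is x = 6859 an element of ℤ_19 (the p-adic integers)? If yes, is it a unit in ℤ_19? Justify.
x ∈ ℤ_19 but not a unit; v_19(x) = 3 > 0

ℤ_19 = {x ∈ ℚ_19 : v_19(x) ≥ 0} and ℤ_19^× = {x ∈ ℤ_19 : v_19(x) = 0}. Here v_19(6859) = v_19(num) − v_19(den) = 3; compare against these criteria.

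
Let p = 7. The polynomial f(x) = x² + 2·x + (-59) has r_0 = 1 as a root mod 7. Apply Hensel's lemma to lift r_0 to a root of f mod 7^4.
r_3 = 309 (mod 2401)

Hensel: r_{i+1} = r_i − f(r_i)·(f′(r_i))^{-1} mod 7^{i+2}, f′(x) = 2x + 2. Iterate:
  r_0 = 1 (mod 7)
  r_1 = 15 (mod 49)
  r_2 = 309 (mod 343)
  r_3 = 309 (mod 2401)
Final: r = 309 satisfies f(r) ≡ 0 mod 7^4.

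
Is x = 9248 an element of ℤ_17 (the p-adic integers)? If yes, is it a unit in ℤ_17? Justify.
x ∈ ℤ_17 but not a unit; v_17(x) = 2 > 0

ℤ_17 = {x ∈ ℚ_17 : v_17(x) ≥ 0} and ℤ_17^× = {x ∈ ℤ_17 : v_17(x) = 0}. Here v_17(9248) = v_17(num) − v_17(den) = 2; compare against these criteria.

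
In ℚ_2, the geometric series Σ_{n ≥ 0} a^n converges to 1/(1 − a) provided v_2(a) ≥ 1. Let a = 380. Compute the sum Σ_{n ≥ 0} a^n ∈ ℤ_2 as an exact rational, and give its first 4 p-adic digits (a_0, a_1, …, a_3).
Σ a^n = 1/(1 − a) = -1/379;  first 4 digits = (1, 0, 1, 1)

v_2(a) = 2 ≥ 1, so the series converges in ℤ_2 to 1/(1 − a) = 1/(1 − 380) = -1/379. Expand this rational in ℤ_2: compute digits iteratively via d_i = x_i mod 2, x_{i+1} = (x_i − d_i)/2. The first 4 digits are (1, 0, 1, 1).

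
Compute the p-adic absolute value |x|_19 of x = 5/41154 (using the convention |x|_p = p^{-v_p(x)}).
|5/41154|_19 = 6859

Step 1 — compute v_19(x) by factoring powers of 19 out of the numerator and denominator: v_19(5/41154) = -3. Step 2 — apply |x|_p = p^{-v_p(x)} = 19^{3} = 6859.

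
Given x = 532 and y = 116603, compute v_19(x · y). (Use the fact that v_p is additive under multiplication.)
v_19(62032796) = 4

v_p(x) = 1 (factor: 532 = 19^1 · 28); v_p(y) = 3 (factor: 116603 = 19^3 · 17). Additivity: v_p(xy) = v_p(x) + v_p(y) = 1 + 3 = 4. (Direct check: xy = 62032796 = 19^4 · (476).)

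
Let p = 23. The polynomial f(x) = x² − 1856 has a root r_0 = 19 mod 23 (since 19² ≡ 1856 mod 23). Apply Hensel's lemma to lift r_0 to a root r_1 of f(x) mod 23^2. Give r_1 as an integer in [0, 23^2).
r_1 = 295 (mod 529)

Hensel's recurrence: r_{i+1} = r_i − f(r_i)·(f′(r_i))^{-1} mod 23^{i+2}, with f′(x) = 2x. Iterate:
  r_0 = 19 (mod 23)
  r_1 = 295 (mod 529)
Final: r_1 = 295, and one checks f(r_1) ≡ 0 mod 23^2.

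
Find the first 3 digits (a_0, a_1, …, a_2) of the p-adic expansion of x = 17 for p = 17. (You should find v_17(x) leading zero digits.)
(a_0, …, a_2) = (0, 1, 0)

v_17(17) = 1, so a_0 = ... = a_0 = 0. Factor out: x = 17^1 · u with u = 1 a unit in ℤ_17. Expand u iteratively via a_{v+i} = u_i mod 17, u_{i+1} = (u_i − a_{v+i})/17:
  u_0 = 1;  a_1 = 1;  u_1 = (u_0 − 1)/17 = 0
  u_1 = 0;  a_2 = 0;  u_2 = (u_1 − 0)/17 = 0
Digits: (0, 1, 0).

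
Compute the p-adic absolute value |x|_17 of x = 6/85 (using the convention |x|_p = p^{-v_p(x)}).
|6/85|_17 = 17

Step 1 — compute v_17(x) by factoring powers of 17 out of the numerator and denominator: v_17(6/85) = -1. Step 2 — apply |x|_p = p^{-v_p(x)} = 17^{1} = 17.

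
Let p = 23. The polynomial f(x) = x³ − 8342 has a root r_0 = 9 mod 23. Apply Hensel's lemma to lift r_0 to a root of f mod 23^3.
r_2 = 9140 (mod 12167)

Hensel: r_{i+1} = r_i − f(r_i)/f′(r_i) mod 23^{i+2}, where f′(x) = 3x². Iterate:
  r_0 = 9 (mod 23)
  r_1 = 147 (mod 529)
  r_2 = 9140 (mod 12167)
Final: r = 9140 with f(r) ≡ 0 mod 23^3.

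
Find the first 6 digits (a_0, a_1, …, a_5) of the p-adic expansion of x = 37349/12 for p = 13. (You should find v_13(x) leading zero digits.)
(a_0, …, a_5) = (0, 0, 0, 9, 7, 7)

v_13(37349/12) = 3, so a_0 = ... = a_2 = 0. Factor out: x = 13^3 · u with u = 17/12 a unit in ℤ_13. Expand u iteratively via a_{v+i} = u_i mod 13, u_{i+1} = (u_i − a_{v+i})/13:
  u_0 = 17/12;  a_3 = 9;  u_1 = (u_0 − 9)/13 = -7/12
  u_1 = -7/12;  a_4 = 7;  u_2 = (u_1 − 7)/13 = -7/12
  u_2 = -7/12;  a_5 = 7;  u_3 = (u_2 − 7)/13 = -7/12
Digits: (0, 0, 0, 9, 7, 7).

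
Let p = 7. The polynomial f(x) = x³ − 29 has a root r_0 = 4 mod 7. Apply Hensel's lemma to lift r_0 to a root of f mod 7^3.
r_2 = 333 (mod 343)

Hensel: r_{i+1} = r_i − f(r_i)/f′(r_i) mod 7^{i+2}, where f′(x) = 3x². Iterate:
  r_0 = 4 (mod 7)
  r_1 = 39 (mod 49)
  r_2 = 333 (mod 343)
Final: r = 333 with f(r) ≡ 0 mod 7^3.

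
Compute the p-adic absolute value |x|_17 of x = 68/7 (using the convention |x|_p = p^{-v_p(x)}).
|68/7|_17 = 1/17

Step 1 — compute v_17(x) by factoring powers of 17 out of the numerator and denominator: v_17(68/7) = 1. Step 2 — apply |x|_p = p^{-v_p(x)} = 17^{-1} = 1/17.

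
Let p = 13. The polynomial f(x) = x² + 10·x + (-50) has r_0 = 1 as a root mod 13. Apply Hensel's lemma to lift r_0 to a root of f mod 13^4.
r_3 = 20749 (mod 28561)

Hensel: r_{i+1} = r_i − f(r_i)·(f′(r_i))^{-1} mod 13^{i+2}, f′(x) = 2x + 10. Iterate:
  r_0 = 1 (mod 13)
  r_1 = 131 (mod 169)
  r_2 = 976 (mod 2197)
  r_3 = 20749 (mod 28561)
Final: r = 20749 satisfies f(r) ≡ 0 mod 13^4.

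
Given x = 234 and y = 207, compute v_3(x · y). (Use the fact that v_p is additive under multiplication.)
v_3(48438) = 4

v_p(x) = 2 (factor: 234 = 3^2 · 26); v_p(y) = 2 (factor: 207 = 3^2 · 23). Additivity: v_p(xy) = v_p(x) + v_p(y) = 2 + 2 = 4. (Direct check: xy = 48438 = 3^4 · (598).)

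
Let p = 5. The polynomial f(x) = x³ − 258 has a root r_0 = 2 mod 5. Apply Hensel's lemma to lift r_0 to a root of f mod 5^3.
r_2 = 2 (mod 125)

Hensel: r_{i+1} = r_i − f(r_i)/f′(r_i) mod 5^{i+2}, where f′(x) = 3x². Iterate:
  r_0 = 2 (mod 5)
  r_1 = 2 (mod 25)
  r_2 = 2 (mod 125)
Final: r = 2 with f(r) ≡ 0 mod 5^3.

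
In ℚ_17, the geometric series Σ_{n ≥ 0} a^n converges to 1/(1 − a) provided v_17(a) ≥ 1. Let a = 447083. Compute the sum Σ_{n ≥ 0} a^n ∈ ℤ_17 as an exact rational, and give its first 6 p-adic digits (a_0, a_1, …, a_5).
Σ a^n = 1/(1 − a) = -1/447082;  first 6 digits = (1, 0, 0, 6, 5, 0)

v_17(a) = 3 ≥ 1, so the series converges in ℤ_17 to 1/(1 − a) = 1/(1 − 447083) = -1/447082. Expand this rational in ℤ_17: compute digits iteratively via d_i = x_i mod 17, x_{i+1} = (x_i − d_i)/17. The first 6 digits are (1, 0, 0, 6, 5, 0).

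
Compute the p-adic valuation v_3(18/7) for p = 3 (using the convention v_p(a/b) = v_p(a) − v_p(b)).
v_3(18/7) = 2

Factor powers of 3 from the numerator and denominator of the reduced fraction: 18 = 3^2 · 2 and 7 = 3^0 · 7. Apply v_p(a/b) = v_p(a) − v_p(b): v_3(18/7) = 2 − 0 = 2.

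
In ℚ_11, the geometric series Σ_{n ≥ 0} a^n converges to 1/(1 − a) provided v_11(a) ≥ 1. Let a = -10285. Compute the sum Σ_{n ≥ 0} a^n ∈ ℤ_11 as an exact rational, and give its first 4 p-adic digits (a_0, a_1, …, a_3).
Σ a^n = 1/(1 − a) = 1/10286;  first 4 digits = (1, 0, 3, 3)

v_11(a) = 2 ≥ 1, so the series converges in ℤ_11 to 1/(1 − a) = 1/(1 − (-10285)) = 1/10286. Expand this rational in ℤ_11: compute digits iteratively via d_i = x_i mod 11, x_{i+1} = (x_i − d_i)/11. The first 4 digits are (1, 0, 3, 3).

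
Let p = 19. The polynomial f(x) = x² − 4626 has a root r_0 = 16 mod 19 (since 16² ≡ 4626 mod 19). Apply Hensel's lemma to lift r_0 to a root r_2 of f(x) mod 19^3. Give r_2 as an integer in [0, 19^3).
r_2 = 4462 (mod 6859)

Hensel's recurrence: r_{i+1} = r_i − f(r_i)·(f′(r_i))^{-1} mod 19^{i+2}, with f′(x) = 2x. Iterate:
  r_0 = 16 (mod 19)
  r_1 = 130 (mod 361)
  r_2 = 4462 (mod 6859)
Final: r_2 = 4462, and one checks f(r_2) ≡ 0 mod 19^3.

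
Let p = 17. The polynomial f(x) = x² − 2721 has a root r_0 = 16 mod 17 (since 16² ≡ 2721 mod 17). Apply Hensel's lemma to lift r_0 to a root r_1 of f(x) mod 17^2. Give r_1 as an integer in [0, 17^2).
r_1 = 84 (mod 289)

Hensel's recurrence: r_{i+1} = r_i − f(r_i)·(f′(r_i))^{-1} mod 17^{i+2}, with f′(x) = 2x. Iterate:
  r_0 = 16 (mod 17)
  r_1 = 84 (mod 289)
Final: r_1 = 84, and one checks f(r_1) ≡ 0 mod 17^2.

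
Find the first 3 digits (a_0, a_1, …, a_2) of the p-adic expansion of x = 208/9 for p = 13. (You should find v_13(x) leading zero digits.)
(a_0, …, a_2) = (0, 9, 11)

v_13(208/9) = 1, so a_0 = ... = a_0 = 0. Factor out: x = 13^1 · u with u = 16/9 a unit in ℤ_13. Expand u iteratively via a_{v+i} = u_i mod 13, u_{i+1} = (u_i − a_{v+i})/13:
  u_0 = 16/9;  a_1 = 9;  u_1 = (u_0 − 9)/13 = -5/9
  u_1 = -5/9;  a_2 = 11;  u_2 = (u_1 − 11)/13 = -8/9
Digits: (0, 9, 11).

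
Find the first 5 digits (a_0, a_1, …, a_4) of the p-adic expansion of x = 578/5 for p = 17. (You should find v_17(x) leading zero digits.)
(a_0, …, a_4) = (0, 0, 14, 6, 3)

v_17(578/5) = 2, so a_0 = ... = a_1 = 0. Factor out: x = 17^2 · u with u = 2/5 a unit in ℤ_17. Expand u iteratively via a_{v+i} = u_i mod 17, u_{i+1} = (u_i − a_{v+i})/17:
  u_0 = 2/5;  a_2 = 14;  u_1 = (u_0 − 14)/17 = -4/5
  u_1 = -4/5;  a_3 = 6;  u_2 = (u_1 − 6)/17 = -2/5
  u_2 = -2/5;  a_4 = 3;  u_3 = (u_2 − 3)/17 = -1/5
Digits: (0, 0, 14, 6, 3).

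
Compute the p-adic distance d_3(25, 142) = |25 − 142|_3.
d_3(25, 142) = 1/9

Step 1 — x − y = 25 − 142 = -117. Step 2 — v_3(-117) = 2 (factor: -117 = −(3^2 · 13); the sign does not affect v_p). Step 3 — |x − y|_3 = 3^{-2} = 1/9.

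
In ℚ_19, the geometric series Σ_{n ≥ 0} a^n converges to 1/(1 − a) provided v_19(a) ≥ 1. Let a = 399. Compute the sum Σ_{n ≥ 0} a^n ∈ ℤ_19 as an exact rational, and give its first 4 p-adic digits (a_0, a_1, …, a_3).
Σ a^n = 1/(1 − a) = -1/398;  first 4 digits = (1, 2, 5, 12)

v_19(a) = 1 ≥ 1, so the series converges in ℤ_19 to 1/(1 − a) = 1/(1 − 399) = -1/398. Expand this rational in ℤ_19: compute digits iteratively via d_i = x_i mod 19, x_{i+1} = (x_i − d_i)/19. The first 4 digits are (1, 2, 5, 12).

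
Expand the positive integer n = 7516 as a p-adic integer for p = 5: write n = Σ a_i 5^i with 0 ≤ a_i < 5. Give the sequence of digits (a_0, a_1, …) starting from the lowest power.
(a_0, a_1, …) = (1, 3, 0, 0, 2, 2)

Repeated division by 5 gives the digits low-to-high: 7516 = 1 + 3·5^1 + 2·5^4 + 2·5^5. Digit sequence: (1, 3, 0, 0, 2, 2).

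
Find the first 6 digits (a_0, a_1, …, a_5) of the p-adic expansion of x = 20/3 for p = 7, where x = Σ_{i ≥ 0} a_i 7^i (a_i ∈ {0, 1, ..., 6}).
(a_0, …, a_5) = (2, 3, 2, 2, 2, 2)

v_7(20/3) = 0 (numerator and denominator both coprime to 7), so x ∈ ℤ_7^×. Compute digits iteratively via a_i = x_i mod 7, x_{i+1} = (x_i − a_i)/7, with x_0 = x:
  x_0 = 20/3;  a_0 = 2;  x_1 = (x_0 − 2)/7 = 2/3
  x_1 = 2/3;  a_1 = 3;  x_2 = (x_1 − 3)/7 = -1/3
  x_2 = -1/3;  a_2 = 2;  x_3 = (x_2 − 2)/7 = -1/3
  x_3 = -1/3;  a_3 = 2;  x_4 = (x_3 − 2)/7 = -1/3
  x_4 = -1/3;  a_4 = 2;  x_5 = (x_4 − 2)/7 = -1/3
  x_5 = -1/3;  a_5 = 2;  x_6 = (x_5 − 2)/7 = -1/3
Digits: (2, 3, 2, 2, 2, 2).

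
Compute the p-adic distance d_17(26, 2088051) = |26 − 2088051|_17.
d_17(26, 2088051) = 1/83521

Step 1 — x − y = 26 − 2088051 = -2088025. Step 2 — v_17(-2088025) = 4 (factor: -2088025 = −(17^4 · 25); the sign does not affect v_p). Step 3 — |x − y|_17 = 17^{-4} = 1/83521.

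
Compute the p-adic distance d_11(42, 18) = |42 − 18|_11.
d_11(42, 18) = 1

Step 1 — x − y = 42 − 18 = 24. Step 2 — v_11(24) = 0 (factor: 24 = (11^0 · 24); the sign does not affect v_p). Step 3 — |x − y|_11 = 11^{0} = 1.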